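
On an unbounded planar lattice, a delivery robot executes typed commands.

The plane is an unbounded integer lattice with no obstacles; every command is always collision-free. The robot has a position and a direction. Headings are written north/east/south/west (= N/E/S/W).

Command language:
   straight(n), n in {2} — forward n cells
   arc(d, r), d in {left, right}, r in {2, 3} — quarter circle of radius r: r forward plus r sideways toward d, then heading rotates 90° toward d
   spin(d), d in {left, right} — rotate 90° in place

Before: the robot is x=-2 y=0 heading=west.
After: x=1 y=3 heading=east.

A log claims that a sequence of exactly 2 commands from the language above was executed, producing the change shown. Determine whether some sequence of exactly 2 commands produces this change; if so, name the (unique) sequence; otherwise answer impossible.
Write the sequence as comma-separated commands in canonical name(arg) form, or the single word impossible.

key: running arc(right, 3) before spin(right) would end elsewhere — order is forced
initial: x=-2 y=0 heading=west
t=1 spin(right) ⇒ x=-2 y=0 heading=north
t=2 arc(right, 3) ⇒ x=1 y=3 heading=east
uniquely the one of 49 2-step routes that fits.

spin(right), arc(right, 3)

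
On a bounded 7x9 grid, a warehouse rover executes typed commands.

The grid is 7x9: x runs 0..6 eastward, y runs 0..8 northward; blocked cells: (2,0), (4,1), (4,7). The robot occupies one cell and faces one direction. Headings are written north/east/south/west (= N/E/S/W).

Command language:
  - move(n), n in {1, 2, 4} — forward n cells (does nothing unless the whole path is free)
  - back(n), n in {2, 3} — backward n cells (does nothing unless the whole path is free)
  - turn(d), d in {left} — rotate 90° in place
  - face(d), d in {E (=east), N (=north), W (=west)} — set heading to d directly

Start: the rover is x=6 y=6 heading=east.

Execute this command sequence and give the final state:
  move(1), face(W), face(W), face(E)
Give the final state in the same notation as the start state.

x=6 y=6 heading=east

begin: x=6 y=6 heading=east
[1] after move(1): x=6 y=6 heading=east
[2] after face(W): x=6 y=6 heading=west
[3] after face(W): x=6 y=6 heading=west
[4] after face(E): x=6 y=6 heading=east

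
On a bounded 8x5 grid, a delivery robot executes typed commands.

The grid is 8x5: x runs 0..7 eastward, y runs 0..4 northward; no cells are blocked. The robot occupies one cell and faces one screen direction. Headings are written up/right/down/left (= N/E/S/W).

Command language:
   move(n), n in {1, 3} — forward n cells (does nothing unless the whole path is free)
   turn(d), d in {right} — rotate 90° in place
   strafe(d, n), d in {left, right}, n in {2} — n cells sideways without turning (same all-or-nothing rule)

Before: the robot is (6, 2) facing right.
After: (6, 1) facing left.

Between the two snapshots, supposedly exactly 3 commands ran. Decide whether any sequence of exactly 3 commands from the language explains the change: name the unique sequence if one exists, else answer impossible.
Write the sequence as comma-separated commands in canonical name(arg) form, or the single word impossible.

key: position moved to (6,1) AND the heading swung to W — translation plus rotation needed
start: (6, 2) facing right
step 1 (turn(right)): (6, 2) facing down
step 2 (move(1)): (6, 1) facing down
step 3 (turn(right)): (6, 1) facing left
all 125 alternatives checked — unique.

turn(right), move(1), turn(right)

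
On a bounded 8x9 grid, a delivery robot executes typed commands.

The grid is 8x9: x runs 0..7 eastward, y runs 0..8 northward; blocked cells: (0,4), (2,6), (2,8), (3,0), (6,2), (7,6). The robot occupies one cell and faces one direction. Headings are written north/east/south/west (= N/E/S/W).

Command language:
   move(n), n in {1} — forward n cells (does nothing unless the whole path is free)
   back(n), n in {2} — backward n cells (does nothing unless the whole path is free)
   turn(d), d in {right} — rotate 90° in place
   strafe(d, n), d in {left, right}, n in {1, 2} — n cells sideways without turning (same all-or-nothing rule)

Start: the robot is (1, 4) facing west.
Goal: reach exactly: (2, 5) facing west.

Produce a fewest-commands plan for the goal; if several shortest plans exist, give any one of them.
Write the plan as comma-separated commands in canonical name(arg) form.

back(2), move(1), strafe(right, 1)

initial: (1, 4) facing west
t=1 back(2) ⇒ (3, 4) facing west
t=2 move(1) ⇒ (2, 4) facing west
t=3 strafe(right, 1) ⇒ (2, 5) facing west
no 2-step plan works, so 3 is optimal.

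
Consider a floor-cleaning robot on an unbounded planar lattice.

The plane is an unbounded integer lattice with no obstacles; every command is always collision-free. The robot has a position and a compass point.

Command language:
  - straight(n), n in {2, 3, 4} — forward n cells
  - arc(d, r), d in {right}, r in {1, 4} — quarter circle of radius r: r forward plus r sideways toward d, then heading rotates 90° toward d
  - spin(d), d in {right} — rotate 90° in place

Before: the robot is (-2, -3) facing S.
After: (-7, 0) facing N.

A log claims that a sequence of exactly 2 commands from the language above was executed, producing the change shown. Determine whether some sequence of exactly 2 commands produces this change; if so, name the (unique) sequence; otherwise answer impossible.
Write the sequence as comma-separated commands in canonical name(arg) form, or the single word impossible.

key: order matters: swapping arc(right, 1) and arc(right, 4) lands elsewhere
start: (-2, -3) facing S
t=1 arc(right, 1) ⇒ (-3, -4) facing W
t=2 arc(right, 4) ⇒ (-7, 0) facing N
all 36 alternatives checked — unique.

arc(right, 1), arc(right, 4)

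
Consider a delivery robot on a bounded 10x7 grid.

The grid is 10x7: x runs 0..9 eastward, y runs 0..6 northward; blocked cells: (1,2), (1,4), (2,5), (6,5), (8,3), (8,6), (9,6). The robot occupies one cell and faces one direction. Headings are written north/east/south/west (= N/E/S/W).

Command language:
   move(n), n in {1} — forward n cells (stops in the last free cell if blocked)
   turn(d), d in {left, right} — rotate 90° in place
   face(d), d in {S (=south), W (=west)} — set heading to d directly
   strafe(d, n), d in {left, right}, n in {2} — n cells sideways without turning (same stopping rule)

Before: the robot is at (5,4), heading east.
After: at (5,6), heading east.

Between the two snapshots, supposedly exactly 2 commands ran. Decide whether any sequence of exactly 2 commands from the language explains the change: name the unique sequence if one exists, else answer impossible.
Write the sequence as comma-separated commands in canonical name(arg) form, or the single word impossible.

key: the second strafe(left, 2) runs into the grid edge before its full distance
start: at (5,4), heading east
[1] after strafe(left, 2): at (5,6), heading east
[2] after strafe(left, 2): at (5,6), heading east
no other 2-command option fits: unique.

strafe(left, 2), strafe(left, 2)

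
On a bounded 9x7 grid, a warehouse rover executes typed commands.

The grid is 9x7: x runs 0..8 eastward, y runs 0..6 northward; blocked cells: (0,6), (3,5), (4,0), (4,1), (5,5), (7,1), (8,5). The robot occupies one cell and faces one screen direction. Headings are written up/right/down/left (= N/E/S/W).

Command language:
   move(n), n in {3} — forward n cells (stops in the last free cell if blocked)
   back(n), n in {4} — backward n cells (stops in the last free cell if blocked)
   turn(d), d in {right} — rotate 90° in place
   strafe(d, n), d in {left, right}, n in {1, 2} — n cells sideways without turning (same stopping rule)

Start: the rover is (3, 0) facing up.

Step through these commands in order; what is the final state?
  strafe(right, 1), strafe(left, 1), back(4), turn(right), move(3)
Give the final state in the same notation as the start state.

start: (3, 0) facing up
[1] after strafe(right, 1): (3, 0) facing up
[2] after strafe(left, 1): (2, 0) facing up
[3] after back(4): (2, 0) facing up
[4] after turn(right): (2, 0) facing right
[5] after move(3): (3, 0) facing right

(3, 0) facing right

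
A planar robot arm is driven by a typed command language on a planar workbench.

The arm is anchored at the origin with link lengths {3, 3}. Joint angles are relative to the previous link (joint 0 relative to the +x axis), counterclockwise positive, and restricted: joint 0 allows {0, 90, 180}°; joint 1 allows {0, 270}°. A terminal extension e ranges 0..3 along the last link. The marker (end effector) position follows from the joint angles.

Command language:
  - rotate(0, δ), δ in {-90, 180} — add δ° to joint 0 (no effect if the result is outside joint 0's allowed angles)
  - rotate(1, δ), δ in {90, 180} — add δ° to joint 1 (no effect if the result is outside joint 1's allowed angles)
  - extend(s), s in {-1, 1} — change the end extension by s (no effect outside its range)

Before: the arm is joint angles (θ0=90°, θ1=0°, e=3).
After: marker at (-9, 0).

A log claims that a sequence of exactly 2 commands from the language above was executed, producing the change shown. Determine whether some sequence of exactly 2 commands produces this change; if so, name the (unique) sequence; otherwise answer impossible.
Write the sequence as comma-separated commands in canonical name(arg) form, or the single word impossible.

rotate(0, -90), rotate(0, 180)

key: running rotate(0, 180) before rotate(0, -90) would end elsewhere — order is forced
initial: joint angles (θ0=90°, θ1=0°, e=3)
step 1 (rotate(0, -90)): joint angles (θ0=0°, θ1=0°, e=3)
step 2 (rotate(0, 180)): joint angles (θ0=180°, θ1=0°, e=3)
no other 2-command option fits: unique.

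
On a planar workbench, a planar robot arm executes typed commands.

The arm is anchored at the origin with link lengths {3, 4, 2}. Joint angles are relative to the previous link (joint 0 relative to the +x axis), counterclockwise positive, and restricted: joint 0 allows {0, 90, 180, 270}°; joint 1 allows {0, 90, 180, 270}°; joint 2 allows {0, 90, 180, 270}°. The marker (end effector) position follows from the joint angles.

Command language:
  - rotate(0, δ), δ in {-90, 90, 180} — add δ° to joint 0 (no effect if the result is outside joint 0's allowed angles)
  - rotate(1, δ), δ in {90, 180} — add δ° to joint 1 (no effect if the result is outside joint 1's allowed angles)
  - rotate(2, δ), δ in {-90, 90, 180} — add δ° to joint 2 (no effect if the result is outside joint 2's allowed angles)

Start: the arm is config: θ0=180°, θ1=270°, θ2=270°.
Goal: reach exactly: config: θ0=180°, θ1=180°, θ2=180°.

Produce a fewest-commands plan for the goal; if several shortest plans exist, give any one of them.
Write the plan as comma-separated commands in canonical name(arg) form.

rotate(1, 90), rotate(2, -90), rotate(1, 180)

t0: config: θ0=180°, θ1=270°, θ2=270°
step 1 (rotate(1, 90)): config: θ0=180°, θ1=0°, θ2=270°
step 2 (rotate(2, -90)): config: θ0=180°, θ1=0°, θ2=180°
step 3 (rotate(1, 180)): config: θ0=180°, θ1=180°, θ2=180°
shorter routes all fall short; 3 is best.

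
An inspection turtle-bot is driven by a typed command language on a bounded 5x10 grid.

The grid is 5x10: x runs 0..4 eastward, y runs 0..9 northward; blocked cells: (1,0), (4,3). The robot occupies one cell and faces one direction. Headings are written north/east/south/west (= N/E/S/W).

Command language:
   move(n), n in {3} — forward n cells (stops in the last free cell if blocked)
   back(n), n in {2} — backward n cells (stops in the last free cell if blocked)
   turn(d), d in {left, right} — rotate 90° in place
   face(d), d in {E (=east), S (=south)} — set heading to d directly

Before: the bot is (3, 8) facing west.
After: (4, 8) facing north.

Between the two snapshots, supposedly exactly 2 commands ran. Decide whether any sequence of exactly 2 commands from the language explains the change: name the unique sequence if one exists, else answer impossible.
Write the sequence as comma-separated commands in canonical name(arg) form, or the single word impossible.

back(2), turn(right)

key: position moved to (4,8) AND the heading swung to N — translation plus rotation needed
from: (3, 8) facing west
1. back(2) → (4, 8) facing west
2. turn(right) → (4, 8) facing north
uniquely the one of 36 2-step routes that fits.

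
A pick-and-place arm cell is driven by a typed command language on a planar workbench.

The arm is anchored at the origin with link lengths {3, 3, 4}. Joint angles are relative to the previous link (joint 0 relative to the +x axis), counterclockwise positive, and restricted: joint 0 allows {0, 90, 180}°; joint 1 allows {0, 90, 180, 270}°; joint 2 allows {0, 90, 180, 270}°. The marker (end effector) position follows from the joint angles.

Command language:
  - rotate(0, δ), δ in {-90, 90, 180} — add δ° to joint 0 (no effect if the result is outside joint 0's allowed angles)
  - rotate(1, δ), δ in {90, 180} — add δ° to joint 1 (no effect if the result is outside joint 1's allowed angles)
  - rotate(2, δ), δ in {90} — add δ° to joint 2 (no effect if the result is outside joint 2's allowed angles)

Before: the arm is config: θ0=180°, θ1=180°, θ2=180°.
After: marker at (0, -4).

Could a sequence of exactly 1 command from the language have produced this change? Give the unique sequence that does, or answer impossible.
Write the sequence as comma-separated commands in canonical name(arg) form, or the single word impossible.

rotate(2, 90)

start: config: θ0=180°, θ1=180°, θ2=180°
[1] after rotate(2, 90): config: θ0=180°, θ1=180°, θ2=270°
all 6 alternatives checked — unique.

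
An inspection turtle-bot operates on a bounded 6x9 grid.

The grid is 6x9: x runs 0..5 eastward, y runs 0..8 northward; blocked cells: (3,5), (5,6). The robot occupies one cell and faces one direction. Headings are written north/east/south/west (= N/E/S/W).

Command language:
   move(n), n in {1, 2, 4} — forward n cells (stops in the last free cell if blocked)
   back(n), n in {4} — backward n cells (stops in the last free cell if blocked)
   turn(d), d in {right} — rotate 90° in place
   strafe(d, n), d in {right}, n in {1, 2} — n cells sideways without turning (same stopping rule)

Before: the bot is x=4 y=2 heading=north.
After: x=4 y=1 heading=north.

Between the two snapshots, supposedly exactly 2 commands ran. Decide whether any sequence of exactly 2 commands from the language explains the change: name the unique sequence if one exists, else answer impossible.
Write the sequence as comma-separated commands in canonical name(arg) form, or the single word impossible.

key: back(4) runs into the grid edge before its full distance
initial: x=4 y=2 heading=north
step 1 (back(4)): x=4 y=0 heading=north
step 2 (move(1)): x=4 y=1 heading=north
uniquely the one of 49 2-step routes that fits.

back(4), move(1)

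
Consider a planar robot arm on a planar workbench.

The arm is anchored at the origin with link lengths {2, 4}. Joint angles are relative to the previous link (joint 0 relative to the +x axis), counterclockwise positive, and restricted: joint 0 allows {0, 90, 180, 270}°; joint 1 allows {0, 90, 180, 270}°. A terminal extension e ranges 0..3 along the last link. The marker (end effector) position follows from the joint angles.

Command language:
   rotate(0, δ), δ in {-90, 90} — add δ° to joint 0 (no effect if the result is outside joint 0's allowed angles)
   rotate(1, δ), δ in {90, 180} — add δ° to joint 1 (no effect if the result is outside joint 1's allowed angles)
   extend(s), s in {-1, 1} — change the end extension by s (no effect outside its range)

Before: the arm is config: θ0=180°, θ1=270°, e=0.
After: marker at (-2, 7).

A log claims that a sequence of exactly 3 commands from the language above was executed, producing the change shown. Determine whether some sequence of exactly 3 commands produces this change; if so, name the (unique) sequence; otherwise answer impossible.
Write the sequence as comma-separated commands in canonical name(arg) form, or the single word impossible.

extend(1), extend(1), extend(1)

begin: config: θ0=180°, θ1=270°, e=0
[1] after extend(1): config: θ0=180°, θ1=270°, e=1
[2] after extend(1): config: θ0=180°, θ1=270°, e=2
[3] after extend(1): config: θ0=180°, θ1=270°, e=3
no rival 3-sequence matches.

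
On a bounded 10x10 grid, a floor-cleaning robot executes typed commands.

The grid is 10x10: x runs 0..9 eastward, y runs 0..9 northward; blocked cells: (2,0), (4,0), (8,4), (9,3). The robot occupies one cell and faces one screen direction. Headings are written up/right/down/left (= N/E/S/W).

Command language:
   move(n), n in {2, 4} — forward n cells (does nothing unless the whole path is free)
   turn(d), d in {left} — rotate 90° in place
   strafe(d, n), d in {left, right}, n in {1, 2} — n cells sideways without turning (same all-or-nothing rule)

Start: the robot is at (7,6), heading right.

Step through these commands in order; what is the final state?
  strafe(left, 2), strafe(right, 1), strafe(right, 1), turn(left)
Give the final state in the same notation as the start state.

at (7,6), heading up

begin: at (7,6), heading right
step 1 (strafe(left, 2)): at (7,8), heading right
step 2 (strafe(right, 1)): at (7,7), heading right
step 3 (strafe(right, 1)): at (7,6), heading right
step 4 (turn(left)): at (7,6), heading up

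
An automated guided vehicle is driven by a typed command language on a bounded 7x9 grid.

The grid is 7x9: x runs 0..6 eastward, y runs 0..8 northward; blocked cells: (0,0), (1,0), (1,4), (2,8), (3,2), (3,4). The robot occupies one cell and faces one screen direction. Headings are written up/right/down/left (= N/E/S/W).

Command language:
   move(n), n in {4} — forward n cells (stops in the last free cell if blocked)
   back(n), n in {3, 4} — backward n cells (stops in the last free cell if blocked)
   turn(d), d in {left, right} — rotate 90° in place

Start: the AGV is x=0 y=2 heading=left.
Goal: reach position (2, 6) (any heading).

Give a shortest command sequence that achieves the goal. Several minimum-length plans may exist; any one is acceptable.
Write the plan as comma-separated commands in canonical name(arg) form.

t0: x=0 y=2 heading=left
1. back(3) → x=2 y=2 heading=left
2. turn(left) → x=2 y=2 heading=down
3. back(4) → x=2 y=6 heading=down
minimal: 3 command(s), checked below 3.

back(3), turn(left), back(4)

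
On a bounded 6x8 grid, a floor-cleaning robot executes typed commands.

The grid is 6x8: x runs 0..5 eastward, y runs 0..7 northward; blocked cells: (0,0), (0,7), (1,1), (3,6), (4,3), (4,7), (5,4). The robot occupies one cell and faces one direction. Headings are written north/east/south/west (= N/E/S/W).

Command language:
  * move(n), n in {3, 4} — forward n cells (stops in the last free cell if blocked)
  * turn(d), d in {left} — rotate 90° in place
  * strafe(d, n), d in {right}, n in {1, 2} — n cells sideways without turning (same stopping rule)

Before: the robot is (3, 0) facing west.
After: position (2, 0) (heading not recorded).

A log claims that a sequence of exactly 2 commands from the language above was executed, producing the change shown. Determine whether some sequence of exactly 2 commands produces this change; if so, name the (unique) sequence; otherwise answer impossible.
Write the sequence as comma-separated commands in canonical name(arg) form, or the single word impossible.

key: running strafe(right, 1) before turn(left) would end elsewhere — order is forced
start: (3, 0) facing west
[1] after turn(left): (3, 0) facing south
[2] after strafe(right, 1): (2, 0) facing south
no rival 2-sequence matches.

turn(left), strafe(right, 1)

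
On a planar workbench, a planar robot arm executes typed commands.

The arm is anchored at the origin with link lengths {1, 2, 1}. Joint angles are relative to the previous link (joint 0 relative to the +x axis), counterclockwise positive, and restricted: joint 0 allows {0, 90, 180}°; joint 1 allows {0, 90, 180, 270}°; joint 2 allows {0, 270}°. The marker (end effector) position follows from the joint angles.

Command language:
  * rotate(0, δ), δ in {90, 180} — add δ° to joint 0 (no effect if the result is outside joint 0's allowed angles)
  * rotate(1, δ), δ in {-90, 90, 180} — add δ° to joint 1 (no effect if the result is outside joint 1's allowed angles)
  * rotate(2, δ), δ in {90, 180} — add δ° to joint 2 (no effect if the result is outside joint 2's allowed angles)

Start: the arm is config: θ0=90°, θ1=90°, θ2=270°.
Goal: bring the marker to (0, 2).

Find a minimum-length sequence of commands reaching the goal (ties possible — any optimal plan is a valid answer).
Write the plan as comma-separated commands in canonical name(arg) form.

rotate(1, 180), rotate(0, 90)

t0: config: θ0=90°, θ1=90°, θ2=270°
step 1 (rotate(1, 180)): config: θ0=90°, θ1=270°, θ2=270°
step 2 (rotate(0, 90)): config: θ0=180°, θ1=270°, θ2=270°
minimal: 2 command(s), checked below 2.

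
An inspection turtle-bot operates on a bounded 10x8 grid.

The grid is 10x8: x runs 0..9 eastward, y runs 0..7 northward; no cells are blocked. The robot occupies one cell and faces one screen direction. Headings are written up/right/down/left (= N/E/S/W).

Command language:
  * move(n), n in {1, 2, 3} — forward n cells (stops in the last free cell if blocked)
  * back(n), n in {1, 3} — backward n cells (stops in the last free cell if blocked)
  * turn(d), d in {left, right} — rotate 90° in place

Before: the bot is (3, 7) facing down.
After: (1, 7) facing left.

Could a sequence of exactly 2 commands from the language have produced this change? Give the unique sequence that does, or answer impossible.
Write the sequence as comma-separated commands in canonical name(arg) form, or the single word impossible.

turn(right), move(2)

key: cell and facing (now W) both changed — the 2 commands mix motion and turning
t0: (3, 7) facing down
1. turn(right) → (3, 7) facing left
2. move(2) → (1, 7) facing left
uniquely the one of 49 2-step routes that fits.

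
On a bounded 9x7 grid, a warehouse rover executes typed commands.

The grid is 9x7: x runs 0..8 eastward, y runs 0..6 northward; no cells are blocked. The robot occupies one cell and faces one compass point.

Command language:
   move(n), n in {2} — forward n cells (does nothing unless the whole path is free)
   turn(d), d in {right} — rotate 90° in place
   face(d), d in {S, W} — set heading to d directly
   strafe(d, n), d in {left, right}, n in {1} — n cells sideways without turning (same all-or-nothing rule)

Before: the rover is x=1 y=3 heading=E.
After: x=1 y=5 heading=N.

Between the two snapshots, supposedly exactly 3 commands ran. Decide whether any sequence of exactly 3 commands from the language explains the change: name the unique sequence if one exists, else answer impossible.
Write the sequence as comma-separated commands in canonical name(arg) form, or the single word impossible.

face(W), turn(right), move(2)

key: order matters: swapping face(W) and move(2) lands elsewhere
initial: x=1 y=3 heading=E
step 1 (face(W)): x=1 y=3 heading=W
step 2 (turn(right)): x=1 y=3 heading=N
step 3 (move(2)): x=1 y=5 heading=N
no rival 3-sequence matches.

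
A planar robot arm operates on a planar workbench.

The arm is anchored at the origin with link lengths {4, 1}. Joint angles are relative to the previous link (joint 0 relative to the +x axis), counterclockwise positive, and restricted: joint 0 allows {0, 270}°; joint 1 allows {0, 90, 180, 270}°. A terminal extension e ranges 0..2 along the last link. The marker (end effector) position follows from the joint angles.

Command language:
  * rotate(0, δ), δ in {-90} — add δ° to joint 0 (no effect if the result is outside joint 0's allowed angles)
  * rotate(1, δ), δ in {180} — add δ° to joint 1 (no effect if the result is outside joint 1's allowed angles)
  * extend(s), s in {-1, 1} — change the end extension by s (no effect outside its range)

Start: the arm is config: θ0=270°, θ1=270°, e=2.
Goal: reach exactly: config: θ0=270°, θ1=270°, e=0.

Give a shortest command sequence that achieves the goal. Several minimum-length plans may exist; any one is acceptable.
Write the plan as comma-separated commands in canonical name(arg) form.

initial: config: θ0=270°, θ1=270°, e=2
t=1 extend(-1) ⇒ config: θ0=270°, θ1=270°, e=1
t=2 extend(-1) ⇒ config: θ0=270°, θ1=270°, e=0
nothing shorter than 2 reaches the goal.

extend(-1), extend(-1)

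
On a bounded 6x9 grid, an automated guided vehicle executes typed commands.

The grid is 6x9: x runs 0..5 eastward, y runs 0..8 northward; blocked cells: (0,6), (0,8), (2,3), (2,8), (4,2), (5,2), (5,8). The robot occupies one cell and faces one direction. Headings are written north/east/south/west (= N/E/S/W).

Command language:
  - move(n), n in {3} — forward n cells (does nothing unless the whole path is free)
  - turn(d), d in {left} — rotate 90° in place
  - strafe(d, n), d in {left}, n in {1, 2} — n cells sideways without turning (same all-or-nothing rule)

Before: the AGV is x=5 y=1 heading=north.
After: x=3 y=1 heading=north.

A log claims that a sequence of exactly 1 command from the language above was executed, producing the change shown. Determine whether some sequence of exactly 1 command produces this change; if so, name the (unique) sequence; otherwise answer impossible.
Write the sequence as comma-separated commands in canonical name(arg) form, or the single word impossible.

strafe(left, 2)

key: heading stays N — the single command does not turn
initial: x=5 y=1 heading=north
t=1 strafe(left, 2) ⇒ x=3 y=1 heading=north
uniquely the one of 4 1-step routes that fits.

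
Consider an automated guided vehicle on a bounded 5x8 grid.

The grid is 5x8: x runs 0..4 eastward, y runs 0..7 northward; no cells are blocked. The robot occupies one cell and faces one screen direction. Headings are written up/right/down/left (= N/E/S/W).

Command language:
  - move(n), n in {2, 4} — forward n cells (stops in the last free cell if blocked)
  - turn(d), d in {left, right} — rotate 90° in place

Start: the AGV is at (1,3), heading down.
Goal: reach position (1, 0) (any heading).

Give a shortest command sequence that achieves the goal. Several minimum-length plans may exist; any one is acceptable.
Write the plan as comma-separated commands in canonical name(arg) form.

begin: at (1,3), heading down
step 1 (move(4)): at (1,0), heading down
nothing shorter than 1 reaches the goal.

move(4)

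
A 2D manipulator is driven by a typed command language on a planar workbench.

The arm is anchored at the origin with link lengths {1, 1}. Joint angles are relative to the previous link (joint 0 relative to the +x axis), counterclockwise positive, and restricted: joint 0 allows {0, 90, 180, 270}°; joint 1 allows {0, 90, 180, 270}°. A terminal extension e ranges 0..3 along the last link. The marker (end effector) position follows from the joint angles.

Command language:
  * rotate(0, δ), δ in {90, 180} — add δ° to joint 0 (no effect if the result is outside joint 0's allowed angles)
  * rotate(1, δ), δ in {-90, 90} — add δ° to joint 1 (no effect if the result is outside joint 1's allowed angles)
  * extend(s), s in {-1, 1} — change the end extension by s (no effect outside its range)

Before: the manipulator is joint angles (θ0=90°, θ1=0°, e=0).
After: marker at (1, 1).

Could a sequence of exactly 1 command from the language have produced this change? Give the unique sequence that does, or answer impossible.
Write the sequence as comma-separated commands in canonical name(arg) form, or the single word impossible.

rotate(1, -90)

t0: joint angles (θ0=90°, θ1=0°, e=0)
step 1 (rotate(1, -90)): joint angles (θ0=90°, θ1=270°, e=0)
all 6 alternatives checked — unique.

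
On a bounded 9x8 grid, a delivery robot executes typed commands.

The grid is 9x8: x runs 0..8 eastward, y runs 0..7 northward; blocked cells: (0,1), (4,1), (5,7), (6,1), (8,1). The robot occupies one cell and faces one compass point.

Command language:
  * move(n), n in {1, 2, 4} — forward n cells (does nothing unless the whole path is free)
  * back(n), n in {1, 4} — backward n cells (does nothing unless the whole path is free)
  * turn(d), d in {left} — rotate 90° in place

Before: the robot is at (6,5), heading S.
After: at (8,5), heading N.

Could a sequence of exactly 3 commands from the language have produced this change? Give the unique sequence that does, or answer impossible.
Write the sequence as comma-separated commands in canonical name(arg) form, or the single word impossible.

turn(left), move(2), turn(left)

key: cell and facing (now N) both changed — the 3 commands mix motion and turning
initial: at (6,5), heading S
t=1 turn(left) ⇒ at (6,5), heading E
t=2 move(2) ⇒ at (8,5), heading E
t=3 turn(left) ⇒ at (8,5), heading N
all 216 alternatives checked — unique.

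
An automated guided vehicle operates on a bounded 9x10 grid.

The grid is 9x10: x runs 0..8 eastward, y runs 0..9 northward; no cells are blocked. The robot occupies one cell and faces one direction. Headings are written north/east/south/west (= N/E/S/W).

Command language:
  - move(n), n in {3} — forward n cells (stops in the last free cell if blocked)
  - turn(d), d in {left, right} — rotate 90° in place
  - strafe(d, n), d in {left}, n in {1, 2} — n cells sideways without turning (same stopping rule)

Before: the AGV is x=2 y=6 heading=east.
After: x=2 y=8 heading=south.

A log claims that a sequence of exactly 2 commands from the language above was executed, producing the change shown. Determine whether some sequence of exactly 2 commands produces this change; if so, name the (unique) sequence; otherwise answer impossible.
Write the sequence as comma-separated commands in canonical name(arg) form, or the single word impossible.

key: position moved to (2,8) AND the heading swung to S — translation plus rotation needed
from: x=2 y=6 heading=east
t=1 strafe(left, 2) ⇒ x=2 y=8 heading=east
t=2 turn(right) ⇒ x=2 y=8 heading=south
uniquely the one of 25 2-step routes that fits.

strafe(left, 2), turn(right)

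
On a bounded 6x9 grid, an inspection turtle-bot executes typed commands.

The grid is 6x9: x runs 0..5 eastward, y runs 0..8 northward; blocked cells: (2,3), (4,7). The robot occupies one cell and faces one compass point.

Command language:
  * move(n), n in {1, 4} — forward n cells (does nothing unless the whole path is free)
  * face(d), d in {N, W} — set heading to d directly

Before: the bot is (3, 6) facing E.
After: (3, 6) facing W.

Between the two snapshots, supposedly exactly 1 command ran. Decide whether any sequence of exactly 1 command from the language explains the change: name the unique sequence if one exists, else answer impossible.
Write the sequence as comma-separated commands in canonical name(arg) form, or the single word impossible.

key: parked at (3,6) the whole time — nothing moves the robot
initial: (3, 6) facing E
1. face(W) → (3, 6) facing W
no other 1-command option fits: unique.

face(W)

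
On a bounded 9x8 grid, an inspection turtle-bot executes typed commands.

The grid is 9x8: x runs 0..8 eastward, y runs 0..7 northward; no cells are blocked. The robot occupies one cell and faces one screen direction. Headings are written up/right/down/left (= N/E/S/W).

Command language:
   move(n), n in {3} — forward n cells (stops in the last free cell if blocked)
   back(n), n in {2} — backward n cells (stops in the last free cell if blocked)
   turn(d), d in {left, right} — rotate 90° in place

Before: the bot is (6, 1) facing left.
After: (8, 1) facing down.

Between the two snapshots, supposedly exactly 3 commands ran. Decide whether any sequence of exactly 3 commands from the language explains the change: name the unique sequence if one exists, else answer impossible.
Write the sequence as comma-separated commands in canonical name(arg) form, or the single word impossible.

back(2), back(2), turn(left)

key: running turn(left) before back(2) would end elsewhere — order is forced
t0: (6, 1) facing left
[1] after back(2): (8, 1) facing left
[2] after back(2): (8, 1) facing left
[3] after turn(left): (8, 1) facing down
all 64 alternatives checked — unique.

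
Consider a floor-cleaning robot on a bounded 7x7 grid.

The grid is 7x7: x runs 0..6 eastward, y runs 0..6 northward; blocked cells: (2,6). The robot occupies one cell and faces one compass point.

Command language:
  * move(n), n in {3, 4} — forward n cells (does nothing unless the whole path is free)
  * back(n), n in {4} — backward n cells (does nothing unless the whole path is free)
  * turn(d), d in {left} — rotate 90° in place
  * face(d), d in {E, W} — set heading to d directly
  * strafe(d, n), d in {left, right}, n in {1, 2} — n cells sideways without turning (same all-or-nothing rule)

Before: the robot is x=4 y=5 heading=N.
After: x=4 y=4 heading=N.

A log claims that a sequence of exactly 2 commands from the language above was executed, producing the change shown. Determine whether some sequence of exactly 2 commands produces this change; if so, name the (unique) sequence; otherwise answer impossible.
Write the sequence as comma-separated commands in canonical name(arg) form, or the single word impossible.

back(4), move(3)

key: still facing N at the end — nothing in the sequence rotates
start: x=4 y=5 heading=N
step 1 (back(4)): x=4 y=1 heading=N
step 2 (move(3)): x=4 y=4 heading=N
all 100 alternatives checked — unique.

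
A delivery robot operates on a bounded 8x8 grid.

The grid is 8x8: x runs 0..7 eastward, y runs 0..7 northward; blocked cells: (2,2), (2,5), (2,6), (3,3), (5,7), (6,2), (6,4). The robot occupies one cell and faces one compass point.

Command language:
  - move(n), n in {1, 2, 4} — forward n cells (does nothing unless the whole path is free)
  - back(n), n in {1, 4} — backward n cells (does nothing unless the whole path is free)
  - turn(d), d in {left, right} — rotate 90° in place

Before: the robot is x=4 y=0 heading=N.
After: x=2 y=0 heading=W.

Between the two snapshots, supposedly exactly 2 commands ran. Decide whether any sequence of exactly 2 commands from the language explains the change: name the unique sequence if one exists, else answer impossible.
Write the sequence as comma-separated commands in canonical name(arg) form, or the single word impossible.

key: order matters: swapping turn(left) and move(2) lands elsewhere
start: x=4 y=0 heading=N
[1] after turn(left): x=4 y=0 heading=W
[2] after move(2): x=2 y=0 heading=W
no other 2-command option fits: unique.

turn(left), move(2)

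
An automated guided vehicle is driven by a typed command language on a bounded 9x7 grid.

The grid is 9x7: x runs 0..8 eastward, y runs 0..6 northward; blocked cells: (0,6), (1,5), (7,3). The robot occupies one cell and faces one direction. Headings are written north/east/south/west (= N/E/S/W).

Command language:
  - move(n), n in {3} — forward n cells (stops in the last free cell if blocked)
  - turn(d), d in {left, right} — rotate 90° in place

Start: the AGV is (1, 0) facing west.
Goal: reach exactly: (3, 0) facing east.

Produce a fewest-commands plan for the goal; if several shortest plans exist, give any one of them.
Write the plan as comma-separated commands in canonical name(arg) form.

move(3), turn(right), turn(right), move(3)

begin: (1, 0) facing west
1. move(3) → (0, 0) facing west
2. turn(right) → (0, 0) facing north
3. turn(right) → (0, 0) facing east
4. move(3) → (3, 0) facing east
no 3-step plan works, so 4 is optimal.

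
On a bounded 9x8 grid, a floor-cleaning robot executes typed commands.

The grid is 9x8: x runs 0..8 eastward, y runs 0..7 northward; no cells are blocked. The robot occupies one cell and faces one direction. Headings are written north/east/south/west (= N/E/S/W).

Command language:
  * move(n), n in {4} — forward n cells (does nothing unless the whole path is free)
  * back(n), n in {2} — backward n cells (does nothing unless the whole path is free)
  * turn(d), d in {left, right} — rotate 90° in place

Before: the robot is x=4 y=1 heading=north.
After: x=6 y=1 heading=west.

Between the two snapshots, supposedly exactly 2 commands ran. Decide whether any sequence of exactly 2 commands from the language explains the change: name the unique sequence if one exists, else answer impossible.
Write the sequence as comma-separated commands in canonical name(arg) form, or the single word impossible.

key: order matters: swapping turn(left) and back(2) lands elsewhere
initial: x=4 y=1 heading=north
t=1 turn(left) ⇒ x=4 y=1 heading=west
t=2 back(2) ⇒ x=6 y=1 heading=west
no rival 2-sequence matches.

turn(left), back(2)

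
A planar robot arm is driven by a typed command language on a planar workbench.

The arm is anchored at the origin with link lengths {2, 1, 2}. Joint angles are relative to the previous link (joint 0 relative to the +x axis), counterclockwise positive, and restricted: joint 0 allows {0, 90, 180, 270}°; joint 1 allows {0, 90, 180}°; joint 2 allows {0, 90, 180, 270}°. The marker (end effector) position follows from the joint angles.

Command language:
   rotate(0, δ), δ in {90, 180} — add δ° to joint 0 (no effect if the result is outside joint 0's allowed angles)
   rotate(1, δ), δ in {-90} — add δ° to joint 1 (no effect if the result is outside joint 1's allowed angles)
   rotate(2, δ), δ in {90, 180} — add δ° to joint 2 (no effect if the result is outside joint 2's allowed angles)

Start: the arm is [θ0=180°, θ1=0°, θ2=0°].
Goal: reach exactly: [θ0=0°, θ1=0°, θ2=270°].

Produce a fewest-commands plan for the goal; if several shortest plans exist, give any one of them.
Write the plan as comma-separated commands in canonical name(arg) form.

rotate(2, 90), rotate(2, 180), rotate(0, 180)

begin: [θ0=180°, θ1=0°, θ2=0°]
t=1 rotate(2, 90) ⇒ [θ0=180°, θ1=0°, θ2=90°]
t=2 rotate(2, 180) ⇒ [θ0=180°, θ1=0°, θ2=270°]
t=3 rotate(0, 180) ⇒ [θ0=0°, θ1=0°, θ2=270°]
nothing shorter than 3 reaches the goal.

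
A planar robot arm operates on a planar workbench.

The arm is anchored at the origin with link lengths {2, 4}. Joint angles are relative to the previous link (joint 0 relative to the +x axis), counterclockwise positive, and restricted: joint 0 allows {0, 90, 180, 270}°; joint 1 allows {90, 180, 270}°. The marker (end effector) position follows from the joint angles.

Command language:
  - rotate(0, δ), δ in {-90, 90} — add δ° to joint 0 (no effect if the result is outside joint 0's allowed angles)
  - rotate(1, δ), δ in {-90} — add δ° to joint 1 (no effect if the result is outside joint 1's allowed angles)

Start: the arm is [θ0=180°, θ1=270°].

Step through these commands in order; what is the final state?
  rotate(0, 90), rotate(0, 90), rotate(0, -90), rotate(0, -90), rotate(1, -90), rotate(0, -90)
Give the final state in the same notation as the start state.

t0: [θ0=180°, θ1=270°]
step 1 (rotate(0, 90)): [θ0=270°, θ1=270°]
step 2 (rotate(0, 90)): [θ0=0°, θ1=270°]
step 3 (rotate(0, -90)): [θ0=270°, θ1=270°]
step 4 (rotate(0, -90)): [θ0=180°, θ1=270°]
step 5 (rotate(1, -90)): [θ0=180°, θ1=180°]
step 6 (rotate(0, -90)): [θ0=90°, θ1=180°]

[θ0=90°, θ1=180°]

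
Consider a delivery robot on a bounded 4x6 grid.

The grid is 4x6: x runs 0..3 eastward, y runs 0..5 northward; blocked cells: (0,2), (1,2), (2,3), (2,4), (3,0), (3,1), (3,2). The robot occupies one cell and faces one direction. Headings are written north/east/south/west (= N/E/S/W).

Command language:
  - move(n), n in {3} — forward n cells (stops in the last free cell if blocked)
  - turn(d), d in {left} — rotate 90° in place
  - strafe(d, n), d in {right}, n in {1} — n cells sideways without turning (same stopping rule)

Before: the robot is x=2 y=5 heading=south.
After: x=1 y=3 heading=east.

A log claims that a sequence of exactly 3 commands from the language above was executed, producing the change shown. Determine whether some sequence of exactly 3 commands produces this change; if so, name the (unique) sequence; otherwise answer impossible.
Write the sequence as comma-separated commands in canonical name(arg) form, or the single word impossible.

strafe(right, 1), move(3), turn(left)

key: move(3) is stopped early by the blocked cell at (1,2)
begin: x=2 y=5 heading=south
[1] after strafe(right, 1): x=1 y=5 heading=south
[2] after move(3): x=1 y=3 heading=south
[3] after turn(left): x=1 y=3 heading=east
no other 3-command option fits: unique.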